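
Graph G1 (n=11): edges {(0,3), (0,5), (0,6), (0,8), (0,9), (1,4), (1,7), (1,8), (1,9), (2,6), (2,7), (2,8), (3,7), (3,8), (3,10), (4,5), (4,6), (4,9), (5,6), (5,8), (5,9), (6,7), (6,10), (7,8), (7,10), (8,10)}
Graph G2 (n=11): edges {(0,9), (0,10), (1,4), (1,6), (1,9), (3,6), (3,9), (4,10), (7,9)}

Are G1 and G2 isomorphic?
No, not isomorphic

The graphs are NOT isomorphic.

Connected components of G1: 1 component(s) with vertex sets [[0, 1, 2, 3, 4, 5, 6, 7, 8, 9, 10]], sizes [11].
Connected components of G2: 4 component(s) with vertex sets [[2], [5], [8], [0, 1, 3, 4, 6, 7, 9, 10]], sizes [1, 1, 1, 8].
The number of connected components (and the multiset of component sizes) is an isomorphism invariant — an isomorphism maps each component of G1 bijectively onto a component of G2. Since G1 has 1 component(s) and G2 has 4, they cannot be isomorphic.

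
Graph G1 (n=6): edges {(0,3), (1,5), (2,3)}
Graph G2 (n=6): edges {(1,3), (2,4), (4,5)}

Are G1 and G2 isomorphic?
Yes, isomorphic

The graphs are isomorphic.
One valid mapping φ: V(G1) → V(G2): 0→5, 1→1, 2→2, 3→4, 4→0, 5→3

Verify φ preserves adjacency — for each edge of G1, its image is an edge of G2:
  (0,3) → (φ(0),φ(3)) = (4,5) ∈ E(G2) ✓
  (1,5) → (φ(1),φ(5)) = (1,3) ∈ E(G2) ✓
  (2,3) → (φ(2),φ(3)) = (2,4) ∈ E(G2) ✓
All 3 edges of G1 map to edges of G2, and |E(G1)| = |E(G2)| = 3, so φ is a bijection on edges as well as vertices. Hence G1 ≅ G2.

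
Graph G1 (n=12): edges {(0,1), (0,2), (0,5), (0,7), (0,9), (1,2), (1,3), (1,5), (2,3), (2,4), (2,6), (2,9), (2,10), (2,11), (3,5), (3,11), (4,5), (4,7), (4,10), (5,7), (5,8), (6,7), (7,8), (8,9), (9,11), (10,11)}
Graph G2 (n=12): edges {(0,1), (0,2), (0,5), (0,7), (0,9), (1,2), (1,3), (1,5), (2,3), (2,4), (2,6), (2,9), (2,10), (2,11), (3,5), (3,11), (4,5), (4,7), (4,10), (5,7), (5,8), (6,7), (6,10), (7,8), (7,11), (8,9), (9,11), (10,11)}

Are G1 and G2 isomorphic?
No, not isomorphic

The graphs are NOT isomorphic.

Counting edges: G1 has 26 edge(s); G2 has 28 edge(s).
Edge count is an isomorphism invariant (a bijection on vertices induces a bijection on edges), so differing edge counts rule out isomorphism.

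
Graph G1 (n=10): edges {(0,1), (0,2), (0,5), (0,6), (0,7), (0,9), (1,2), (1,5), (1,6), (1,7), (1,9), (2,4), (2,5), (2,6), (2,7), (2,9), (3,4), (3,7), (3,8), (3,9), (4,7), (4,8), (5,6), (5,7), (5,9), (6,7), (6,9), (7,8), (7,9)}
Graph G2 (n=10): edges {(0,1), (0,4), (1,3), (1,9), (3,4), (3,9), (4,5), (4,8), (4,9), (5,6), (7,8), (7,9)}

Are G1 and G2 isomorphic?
No, not isomorphic

The graphs are NOT isomorphic.

Connected components of G1: 1 component(s) with vertex sets [[0, 1, 2, 3, 4, 5, 6, 7, 8, 9]], sizes [10].
Connected components of G2: 2 component(s) with vertex sets [[2], [0, 1, 3, 4, 5, 6, 7, 8, 9]], sizes [1, 9].
The number of connected components (and the multiset of component sizes) is an isomorphism invariant — an isomorphism maps each component of G1 bijectively onto a component of G2. Since G1 has 1 component(s) and G2 has 2, they cannot be isomorphic.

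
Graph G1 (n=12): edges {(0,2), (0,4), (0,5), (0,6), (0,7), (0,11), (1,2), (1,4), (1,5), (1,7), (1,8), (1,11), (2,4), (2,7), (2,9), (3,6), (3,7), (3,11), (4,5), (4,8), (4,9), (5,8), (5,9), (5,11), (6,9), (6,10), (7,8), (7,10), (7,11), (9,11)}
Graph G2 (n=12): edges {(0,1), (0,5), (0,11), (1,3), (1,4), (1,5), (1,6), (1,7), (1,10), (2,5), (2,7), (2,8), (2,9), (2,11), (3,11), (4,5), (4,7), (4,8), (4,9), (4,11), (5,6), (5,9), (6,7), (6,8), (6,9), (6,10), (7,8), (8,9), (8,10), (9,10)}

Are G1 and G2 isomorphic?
Yes, isomorphic

The graphs are isomorphic.
One valid mapping φ: V(G1) → V(G2): 0→4, 1→6, 2→7, 3→0, 4→8, 5→9, 6→11, 7→1, 8→10, 9→2, 10→3, 11→5

Verify φ preserves adjacency — for each edge of G1, its image is an edge of G2:
  (0,2) → (φ(0),φ(2)) = (4,7) ∈ E(G2) ✓
  (0,4) → (φ(0),φ(4)) = (4,8) ∈ E(G2) ✓
  (0,5) → (φ(0),φ(5)) = (4,9) ∈ E(G2) ✓
  (0,6) → (φ(0),φ(6)) = (4,11) ∈ E(G2) ✓
  (0,7) → (φ(0),φ(7)) = (1,4) ∈ E(G2) ✓
  (0,11) → (φ(0),φ(11)) = (4,5) ∈ E(G2) ✓
  (1,2) → (φ(1),φ(2)) = (6,7) ∈ E(G2) ✓
  (1,4) → (φ(1),φ(4)) = (6,8) ∈ E(G2) ✓
  (1,5) → (φ(1),φ(5)) = (6,9) ∈ E(G2) ✓
  (1,7) → (φ(1),φ(7)) = (1,6) ∈ E(G2) ✓
  (1,8) → (φ(1),φ(8)) = (6,10) ∈ E(G2) ✓
  (1,11) → (φ(1),φ(11)) = (5,6) ∈ E(G2) ✓
  (2,4) → (φ(2),φ(4)) = (7,8) ∈ E(G2) ✓
  (2,7) → (φ(2),φ(7)) = (1,7) ∈ E(G2) ✓
  (2,9) → (φ(2),φ(9)) = (2,7) ∈ E(G2) ✓
  (3,6) → (φ(3),φ(6)) = (0,11) ∈ E(G2) ✓
  (3,7) → (φ(3),φ(7)) = (0,1) ∈ E(G2) ✓
  (3,11) → (φ(3),φ(11)) = (0,5) ∈ E(G2) ✓
  (4,5) → (φ(4),φ(5)) = (8,9) ∈ E(G2) ✓
  (4,8) → (φ(4),φ(8)) = (8,10) ∈ E(G2) ✓
  (4,9) → (φ(4),φ(9)) = (2,8) ∈ E(G2) ✓
  (5,8) → (φ(5),φ(8)) = (9,10) ∈ E(G2) ✓
  (5,9) → (φ(5),φ(9)) = (2,9) ∈ E(G2) ✓
  (5,11) → (φ(5),φ(11)) = (5,9) ∈ E(G2) ✓
  (6,9) → (φ(6),φ(9)) = (2,11) ∈ E(G2) ✓
  (6,10) → (φ(6),φ(10)) = (3,11) ∈ E(G2) ✓
  (7,8) → (φ(7),φ(8)) = (1,10) ∈ E(G2) ✓
  (7,10) → (φ(7),φ(10)) = (1,3) ∈ E(G2) ✓
  (7,11) → (φ(7),φ(11)) = (1,5) ∈ E(G2) ✓
  (9,11) → (φ(9),φ(11)) = (2,5) ∈ E(G2) ✓
All 30 edges of G1 map to edges of G2, and |E(G1)| = |E(G2)| = 30, so φ is a bijection on edges as well as vertices. Hence G1 ≅ G2.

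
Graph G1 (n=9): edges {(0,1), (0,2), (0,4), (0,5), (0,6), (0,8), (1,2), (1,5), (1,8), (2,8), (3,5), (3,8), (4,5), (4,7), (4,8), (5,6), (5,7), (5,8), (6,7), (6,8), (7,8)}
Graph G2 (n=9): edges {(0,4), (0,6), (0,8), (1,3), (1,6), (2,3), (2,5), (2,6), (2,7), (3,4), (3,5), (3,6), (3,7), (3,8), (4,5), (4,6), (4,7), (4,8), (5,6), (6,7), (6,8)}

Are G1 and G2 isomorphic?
Yes, isomorphic

The graphs are isomorphic.
One valid mapping φ: V(G1) → V(G2): 0→4, 1→8, 2→0, 3→1, 4→7, 5→3, 6→5, 7→2, 8→6

Verify φ preserves adjacency — for each edge of G1, its image is an edge of G2:
  (0,1) → (φ(0),φ(1)) = (4,8) ∈ E(G2) ✓
  (0,2) → (φ(0),φ(2)) = (0,4) ∈ E(G2) ✓
  (0,4) → (φ(0),φ(4)) = (4,7) ∈ E(G2) ✓
  (0,5) → (φ(0),φ(5)) = (3,4) ∈ E(G2) ✓
  (0,6) → (φ(0),φ(6)) = (4,5) ∈ E(G2) ✓
  (0,8) → (φ(0),φ(8)) = (4,6) ∈ E(G2) ✓
  (1,2) → (φ(1),φ(2)) = (0,8) ∈ E(G2) ✓
  (1,5) → (φ(1),φ(5)) = (3,8) ∈ E(G2) ✓
  (1,8) → (φ(1),φ(8)) = (6,8) ∈ E(G2) ✓
  (2,8) → (φ(2),φ(8)) = (0,6) ∈ E(G2) ✓
  (3,5) → (φ(3),φ(5)) = (1,3) ∈ E(G2) ✓
  (3,8) → (φ(3),φ(8)) = (1,6) ∈ E(G2) ✓
  (4,5) → (φ(4),φ(5)) = (3,7) ∈ E(G2) ✓
  (4,7) → (φ(4),φ(7)) = (2,7) ∈ E(G2) ✓
  (4,8) → (φ(4),φ(8)) = (6,7) ∈ E(G2) ✓
  (5,6) → (φ(5),φ(6)) = (3,5) ∈ E(G2) ✓
  (5,7) → (φ(5),φ(7)) = (2,3) ∈ E(G2) ✓
  (5,8) → (φ(5),φ(8)) = (3,6) ∈ E(G2) ✓
  (6,7) → (φ(6),φ(7)) = (2,5) ∈ E(G2) ✓
  (6,8) → (φ(6),φ(8)) = (5,6) ∈ E(G2) ✓
  (7,8) → (φ(7),φ(8)) = (2,6) ∈ E(G2) ✓
All 21 edges of G1 map to edges of G2, and |E(G1)| = |E(G2)| = 21, so φ is a bijection on edges as well as vertices. Hence G1 ≅ G2.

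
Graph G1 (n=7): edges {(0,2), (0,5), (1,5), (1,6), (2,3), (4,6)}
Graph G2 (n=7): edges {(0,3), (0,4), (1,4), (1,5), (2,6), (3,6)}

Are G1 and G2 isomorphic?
Yes, isomorphic

The graphs are isomorphic.
One valid mapping φ: V(G1) → V(G2): 0→4, 1→3, 2→1, 3→5, 4→2, 5→0, 6→6

Verify φ preserves adjacency — for each edge of G1, its image is an edge of G2:
  (0,2) → (φ(0),φ(2)) = (1,4) ∈ E(G2) ✓
  (0,5) → (φ(0),φ(5)) = (0,4) ∈ E(G2) ✓
  (1,5) → (φ(1),φ(5)) = (0,3) ∈ E(G2) ✓
  (1,6) → (φ(1),φ(6)) = (3,6) ∈ E(G2) ✓
  (2,3) → (φ(2),φ(3)) = (1,5) ∈ E(G2) ✓
  (4,6) → (φ(4),φ(6)) = (2,6) ∈ E(G2) ✓
All 6 edges of G1 map to edges of G2, and |E(G1)| = |E(G2)| = 6, so φ is a bijection on edges as well as vertices. Hence G1 ≅ G2.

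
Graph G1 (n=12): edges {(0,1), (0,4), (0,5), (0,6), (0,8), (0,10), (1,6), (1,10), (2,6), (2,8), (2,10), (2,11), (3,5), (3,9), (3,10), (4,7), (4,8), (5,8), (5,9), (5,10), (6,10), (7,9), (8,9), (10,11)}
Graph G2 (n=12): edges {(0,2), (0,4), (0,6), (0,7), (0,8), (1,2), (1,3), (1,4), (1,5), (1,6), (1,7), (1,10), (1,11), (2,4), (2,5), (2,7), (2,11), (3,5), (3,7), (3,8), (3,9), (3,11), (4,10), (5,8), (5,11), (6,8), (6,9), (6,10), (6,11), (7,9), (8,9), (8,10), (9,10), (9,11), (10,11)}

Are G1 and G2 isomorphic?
No, not isomorphic

The graphs are NOT isomorphic.

Degrees in G1: deg(0)=6, deg(1)=3, deg(2)=4, deg(3)=3, deg(4)=3, deg(5)=5, deg(6)=4, deg(7)=2, deg(8)=5, deg(9)=4, deg(10)=7, deg(11)=2.
Sorted degree sequence of G1: [7, 6, 5, 5, 4, 4, 4, 3, 3, 3, 2, 2].
Degrees in G2: deg(0)=5, deg(1)=8, deg(2)=6, deg(3)=6, deg(4)=4, deg(5)=5, deg(6)=6, deg(7)=5, deg(8)=6, deg(9)=6, deg(10)=6, deg(11)=7.
Sorted degree sequence of G2: [8, 7, 6, 6, 6, 6, 6, 6, 5, 5, 5, 4].
The (sorted) degree sequence is an isomorphism invariant, so since G1 and G2 have different degree sequences they cannot be isomorphic.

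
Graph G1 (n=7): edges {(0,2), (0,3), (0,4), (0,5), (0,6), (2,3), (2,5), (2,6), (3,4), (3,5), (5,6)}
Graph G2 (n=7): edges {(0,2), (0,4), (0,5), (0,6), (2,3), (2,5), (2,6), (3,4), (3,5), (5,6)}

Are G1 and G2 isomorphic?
No, not isomorphic

The graphs are NOT isomorphic.

Counting edges: G1 has 11 edge(s); G2 has 10 edge(s).
Edge count is an isomorphism invariant (a bijection on vertices induces a bijection on edges), so differing edge counts rule out isomorphism.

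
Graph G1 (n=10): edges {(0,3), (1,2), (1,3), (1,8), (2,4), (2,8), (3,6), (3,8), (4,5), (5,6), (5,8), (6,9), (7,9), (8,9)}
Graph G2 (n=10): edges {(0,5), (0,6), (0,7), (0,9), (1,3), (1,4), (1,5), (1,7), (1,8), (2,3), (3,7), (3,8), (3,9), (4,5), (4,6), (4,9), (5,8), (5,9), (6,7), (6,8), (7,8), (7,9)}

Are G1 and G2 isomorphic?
No, not isomorphic

The graphs are NOT isomorphic.

Counting triangles (3-cliques): G1 has 2, G2 has 12.
Triangle count is an isomorphism invariant, so differing triangle counts rule out isomorphism.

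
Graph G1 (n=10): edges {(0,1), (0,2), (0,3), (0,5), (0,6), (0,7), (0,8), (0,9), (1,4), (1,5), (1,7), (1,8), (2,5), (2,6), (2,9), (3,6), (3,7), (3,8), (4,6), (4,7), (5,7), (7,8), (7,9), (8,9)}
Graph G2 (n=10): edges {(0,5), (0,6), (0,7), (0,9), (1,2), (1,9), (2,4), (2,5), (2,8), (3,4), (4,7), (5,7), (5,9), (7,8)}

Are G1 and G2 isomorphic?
No, not isomorphic

The graphs are NOT isomorphic.

Degrees in G1: deg(0)=8, deg(1)=5, deg(2)=4, deg(3)=4, deg(4)=3, deg(5)=4, deg(6)=4, deg(7)=7, deg(8)=5, deg(9)=4.
Sorted degree sequence of G1: [8, 7, 5, 5, 4, 4, 4, 4, 4, 3].
Degrees in G2: deg(0)=4, deg(1)=2, deg(2)=4, deg(3)=1, deg(4)=3, deg(5)=4, deg(6)=1, deg(7)=4, deg(8)=2, deg(9)=3.
Sorted degree sequence of G2: [4, 4, 4, 4, 3, 3, 2, 2, 1, 1].
The (sorted) degree sequence is an isomorphism invariant, so since G1 and G2 have different degree sequences they cannot be isomorphic.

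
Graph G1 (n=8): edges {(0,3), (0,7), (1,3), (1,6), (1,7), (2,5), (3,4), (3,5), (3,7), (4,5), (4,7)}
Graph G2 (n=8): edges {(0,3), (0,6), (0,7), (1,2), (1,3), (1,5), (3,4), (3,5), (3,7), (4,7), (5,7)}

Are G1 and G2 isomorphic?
Yes, isomorphic

The graphs are isomorphic.
One valid mapping φ: V(G1) → V(G2): 0→4, 1→0, 2→2, 3→3, 4→5, 5→1, 6→6, 7→7

Verify φ preserves adjacency — for each edge of G1, its image is an edge of G2:
  (0,3) → (φ(0),φ(3)) = (3,4) ∈ E(G2) ✓
  (0,7) → (φ(0),φ(7)) = (4,7) ∈ E(G2) ✓
  (1,3) → (φ(1),φ(3)) = (0,3) ∈ E(G2) ✓
  (1,6) → (φ(1),φ(6)) = (0,6) ∈ E(G2) ✓
  (1,7) → (φ(1),φ(7)) = (0,7) ∈ E(G2) ✓
  (2,5) → (φ(2),φ(5)) = (1,2) ∈ E(G2) ✓
  (3,4) → (φ(3),φ(4)) = (3,5) ∈ E(G2) ✓
  (3,5) → (φ(3),φ(5)) = (1,3) ∈ E(G2) ✓
  (3,7) → (φ(3),φ(7)) = (3,7) ∈ E(G2) ✓
  (4,5) → (φ(4),φ(5)) = (1,5) ∈ E(G2) ✓
  (4,7) → (φ(4),φ(7)) = (5,7) ∈ E(G2) ✓
All 11 edges of G1 map to edges of G2, and |E(G1)| = |E(G2)| = 11, so φ is a bijection on edges as well as vertices. Hence G1 ≅ G2.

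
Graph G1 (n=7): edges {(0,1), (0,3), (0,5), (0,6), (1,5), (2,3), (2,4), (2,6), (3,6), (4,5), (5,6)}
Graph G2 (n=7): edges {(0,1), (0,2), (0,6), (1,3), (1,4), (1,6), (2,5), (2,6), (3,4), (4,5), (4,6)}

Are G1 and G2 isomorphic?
Yes, isomorphic

The graphs are isomorphic.
One valid mapping φ: V(G1) → V(G2): 0→1, 1→3, 2→2, 3→0, 4→5, 5→4, 6→6

Verify φ preserves adjacency — for each edge of G1, its image is an edge of G2:
  (0,1) → (φ(0),φ(1)) = (1,3) ∈ E(G2) ✓
  (0,3) → (φ(0),φ(3)) = (0,1) ∈ E(G2) ✓
  (0,5) → (φ(0),φ(5)) = (1,4) ∈ E(G2) ✓
  (0,6) → (φ(0),φ(6)) = (1,6) ∈ E(G2) ✓
  (1,5) → (φ(1),φ(5)) = (3,4) ∈ E(G2) ✓
  (2,3) → (φ(2),φ(3)) = (0,2) ∈ E(G2) ✓
  (2,4) → (φ(2),φ(4)) = (2,5) ∈ E(G2) ✓
  (2,6) → (φ(2),φ(6)) = (2,6) ∈ E(G2) ✓
  (3,6) → (φ(3),φ(6)) = (0,6) ∈ E(G2) ✓
  (4,5) → (φ(4),φ(5)) = (4,5) ∈ E(G2) ✓
  (5,6) → (φ(5),φ(6)) = (4,6) ∈ E(G2) ✓
All 11 edges of G1 map to edges of G2, and |E(G1)| = |E(G2)| = 11, so φ is a bijection on edges as well as vertices. Hence G1 ≅ G2.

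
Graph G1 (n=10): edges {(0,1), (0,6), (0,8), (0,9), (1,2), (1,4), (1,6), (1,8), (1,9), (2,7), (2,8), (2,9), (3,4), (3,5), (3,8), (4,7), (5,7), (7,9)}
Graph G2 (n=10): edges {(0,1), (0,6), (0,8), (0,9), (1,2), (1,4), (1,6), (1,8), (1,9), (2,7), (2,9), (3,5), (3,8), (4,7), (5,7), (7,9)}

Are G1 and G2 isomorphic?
No, not isomorphic

The graphs are NOT isomorphic.

Counting edges: G1 has 18 edge(s); G2 has 16 edge(s).
Edge count is an isomorphism invariant (a bijection on vertices induces a bijection on edges), so differing edge counts rule out isomorphism.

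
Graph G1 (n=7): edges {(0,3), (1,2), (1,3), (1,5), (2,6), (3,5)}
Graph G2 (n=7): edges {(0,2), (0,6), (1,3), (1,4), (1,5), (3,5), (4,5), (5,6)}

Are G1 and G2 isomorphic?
No, not isomorphic

The graphs are NOT isomorphic.

Degrees in G1: deg(0)=1, deg(1)=3, deg(2)=2, deg(3)=3, deg(4)=0, deg(5)=2, deg(6)=1.
Sorted degree sequence of G1: [3, 3, 2, 2, 1, 1, 0].
Degrees in G2: deg(0)=2, deg(1)=3, deg(2)=1, deg(3)=2, deg(4)=2, deg(5)=4, deg(6)=2.
Sorted degree sequence of G2: [4, 3, 2, 2, 2, 2, 1].
The (sorted) degree sequence is an isomorphism invariant, so since G1 and G2 have different degree sequences they cannot be isomorphic.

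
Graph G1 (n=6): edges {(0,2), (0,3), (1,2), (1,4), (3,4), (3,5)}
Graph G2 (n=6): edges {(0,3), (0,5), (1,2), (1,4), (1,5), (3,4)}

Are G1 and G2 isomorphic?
Yes, isomorphic

The graphs are isomorphic.
One valid mapping φ: V(G1) → V(G2): 0→4, 1→0, 2→3, 3→1, 4→5, 5→2

Verify φ preserves adjacency — for each edge of G1, its image is an edge of G2:
  (0,2) → (φ(0),φ(2)) = (3,4) ∈ E(G2) ✓
  (0,3) → (φ(0),φ(3)) = (1,4) ∈ E(G2) ✓
  (1,2) → (φ(1),φ(2)) = (0,3) ∈ E(G2) ✓
  (1,4) → (φ(1),φ(4)) = (0,5) ∈ E(G2) ✓
  (3,4) → (φ(3),φ(4)) = (1,5) ∈ E(G2) ✓
  (3,5) → (φ(3),φ(5)) = (1,2) ∈ E(G2) ✓
All 6 edges of G1 map to edges of G2, and |E(G1)| = |E(G2)| = 6, so φ is a bijection on edges as well as vertices. Hence G1 ≅ G2.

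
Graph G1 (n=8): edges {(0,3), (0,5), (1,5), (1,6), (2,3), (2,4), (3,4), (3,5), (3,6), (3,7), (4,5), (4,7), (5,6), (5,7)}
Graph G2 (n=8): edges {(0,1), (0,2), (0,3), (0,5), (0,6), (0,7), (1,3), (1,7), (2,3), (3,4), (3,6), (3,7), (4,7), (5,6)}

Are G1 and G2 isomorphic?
Yes, isomorphic

The graphs are isomorphic.
One valid mapping φ: V(G1) → V(G2): 0→2, 1→5, 2→4, 3→3, 4→7, 5→0, 6→6, 7→1

Verify φ preserves adjacency — for each edge of G1, its image is an edge of G2:
  (0,3) → (φ(0),φ(3)) = (2,3) ∈ E(G2) ✓
  (0,5) → (φ(0),φ(5)) = (0,2) ∈ E(G2) ✓
  (1,5) → (φ(1),φ(5)) = (0,5) ∈ E(G2) ✓
  (1,6) → (φ(1),φ(6)) = (5,6) ∈ E(G2) ✓
  (2,3) → (φ(2),φ(3)) = (3,4) ∈ E(G2) ✓
  (2,4) → (φ(2),φ(4)) = (4,7) ∈ E(G2) ✓
  (3,4) → (φ(3),φ(4)) = (3,7) ∈ E(G2) ✓
  (3,5) → (φ(3),φ(5)) = (0,3) ∈ E(G2) ✓
  (3,6) → (φ(3),φ(6)) = (3,6) ∈ E(G2) ✓
  (3,7) → (φ(3),φ(7)) = (1,3) ∈ E(G2) ✓
  (4,5) → (φ(4),φ(5)) = (0,7) ∈ E(G2) ✓
  (4,7) → (φ(4),φ(7)) = (1,7) ∈ E(G2) ✓
  (5,6) → (φ(5),φ(6)) = (0,6) ∈ E(G2) ✓
  (5,7) → (φ(5),φ(7)) = (0,1) ∈ E(G2) ✓
All 14 edges of G1 map to edges of G2, and |E(G1)| = |E(G2)| = 14, so φ is a bijection on edges as well as vertices. Hence G1 ≅ G2.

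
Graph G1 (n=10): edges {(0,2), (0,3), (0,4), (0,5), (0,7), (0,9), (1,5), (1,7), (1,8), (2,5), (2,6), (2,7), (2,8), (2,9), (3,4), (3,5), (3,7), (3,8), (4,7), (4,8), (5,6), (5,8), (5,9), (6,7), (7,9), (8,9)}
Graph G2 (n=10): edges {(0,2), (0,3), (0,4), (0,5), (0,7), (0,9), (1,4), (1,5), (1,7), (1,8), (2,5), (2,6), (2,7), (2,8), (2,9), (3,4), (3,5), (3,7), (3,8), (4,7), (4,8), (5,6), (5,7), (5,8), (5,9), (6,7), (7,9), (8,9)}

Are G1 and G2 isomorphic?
No, not isomorphic

The graphs are NOT isomorphic.

Counting edges: G1 has 26 edge(s); G2 has 28 edge(s).
Edge count is an isomorphism invariant (a bijection on vertices induces a bijection on edges), so differing edge counts rule out isomorphism.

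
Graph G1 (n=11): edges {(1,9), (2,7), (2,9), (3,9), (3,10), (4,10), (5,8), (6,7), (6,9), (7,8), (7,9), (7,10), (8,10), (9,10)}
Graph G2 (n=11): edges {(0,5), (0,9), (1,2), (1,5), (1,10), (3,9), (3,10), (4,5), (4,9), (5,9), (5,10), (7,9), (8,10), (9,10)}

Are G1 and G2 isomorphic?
Yes, isomorphic

The graphs are isomorphic.
One valid mapping φ: V(G1) → V(G2): 0→6, 1→7, 2→4, 3→3, 4→8, 5→2, 6→0, 7→5, 8→1, 9→9, 10→10

Verify φ preserves adjacency — for each edge of G1, its image is an edge of G2:
  (1,9) → (φ(1),φ(9)) = (7,9) ∈ E(G2) ✓
  (2,7) → (φ(2),φ(7)) = (4,5) ∈ E(G2) ✓
  (2,9) → (φ(2),φ(9)) = (4,9) ∈ E(G2) ✓
  (3,9) → (φ(3),φ(9)) = (3,9) ∈ E(G2) ✓
  (3,10) → (φ(3),φ(10)) = (3,10) ∈ E(G2) ✓
  (4,10) → (φ(4),φ(10)) = (8,10) ∈ E(G2) ✓
  (5,8) → (φ(5),φ(8)) = (1,2) ∈ E(G2) ✓
  (6,7) → (φ(6),φ(7)) = (0,5) ∈ E(G2) ✓
  (6,9) → (φ(6),φ(9)) = (0,9) ∈ E(G2) ✓
  (7,8) → (φ(7),φ(8)) = (1,5) ∈ E(G2) ✓
  (7,9) → (φ(7),φ(9)) = (5,9) ∈ E(G2) ✓
  (7,10) → (φ(7),φ(10)) = (5,10) ∈ E(G2) ✓
  (8,10) → (φ(8),φ(10)) = (1,10) ∈ E(G2) ✓
  (9,10) → (φ(9),φ(10)) = (9,10) ∈ E(G2) ✓
All 14 edges of G1 map to edges of G2, and |E(G1)| = |E(G2)| = 14, so φ is a bijection on edges as well as vertices. Hence G1 ≅ G2.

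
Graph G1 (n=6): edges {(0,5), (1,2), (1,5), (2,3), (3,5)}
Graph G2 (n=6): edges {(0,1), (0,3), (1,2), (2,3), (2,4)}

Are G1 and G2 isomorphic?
Yes, isomorphic

The graphs are isomorphic.
One valid mapping φ: V(G1) → V(G2): 0→4, 1→3, 2→0, 3→1, 4→5, 5→2

Verify φ preserves adjacency — for each edge of G1, its image is an edge of G2:
  (0,5) → (φ(0),φ(5)) = (2,4) ∈ E(G2) ✓
  (1,2) → (φ(1),φ(2)) = (0,3) ∈ E(G2) ✓
  (1,5) → (φ(1),φ(5)) = (2,3) ∈ E(G2) ✓
  (2,3) → (φ(2),φ(3)) = (0,1) ∈ E(G2) ✓
  (3,5) → (φ(3),φ(5)) = (1,2) ∈ E(G2) ✓
All 5 edges of G1 map to edges of G2, and |E(G1)| = |E(G2)| = 5, so φ is a bijection on edges as well as vertices. Hence G1 ≅ G2.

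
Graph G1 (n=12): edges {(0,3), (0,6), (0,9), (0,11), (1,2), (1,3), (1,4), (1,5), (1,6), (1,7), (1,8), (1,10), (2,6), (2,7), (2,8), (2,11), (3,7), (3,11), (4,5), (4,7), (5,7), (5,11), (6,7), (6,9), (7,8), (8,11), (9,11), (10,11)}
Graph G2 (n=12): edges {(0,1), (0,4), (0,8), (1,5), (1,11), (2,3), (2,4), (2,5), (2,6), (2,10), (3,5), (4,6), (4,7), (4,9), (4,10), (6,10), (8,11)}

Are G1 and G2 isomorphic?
No, not isomorphic

The graphs are NOT isomorphic.

Degrees in G1: deg(0)=4, deg(1)=8, deg(2)=5, deg(3)=4, deg(4)=3, deg(5)=4, deg(6)=5, deg(7)=7, deg(8)=4, deg(9)=3, deg(10)=2, deg(11)=7.
Sorted degree sequence of G1: [8, 7, 7, 5, 5, 4, 4, 4, 4, 3, 3, 2].
Degrees in G2: deg(0)=3, deg(1)=3, deg(2)=5, deg(3)=2, deg(4)=6, deg(5)=3, deg(6)=3, deg(7)=1, deg(8)=2, deg(9)=1, deg(10)=3, deg(11)=2.
Sorted degree sequence of G2: [6, 5, 3, 3, 3, 3, 3, 2, 2, 2, 1, 1].
The (sorted) degree sequence is an isomorphism invariant, so since G1 and G2 have different degree sequences they cannot be isomorphic.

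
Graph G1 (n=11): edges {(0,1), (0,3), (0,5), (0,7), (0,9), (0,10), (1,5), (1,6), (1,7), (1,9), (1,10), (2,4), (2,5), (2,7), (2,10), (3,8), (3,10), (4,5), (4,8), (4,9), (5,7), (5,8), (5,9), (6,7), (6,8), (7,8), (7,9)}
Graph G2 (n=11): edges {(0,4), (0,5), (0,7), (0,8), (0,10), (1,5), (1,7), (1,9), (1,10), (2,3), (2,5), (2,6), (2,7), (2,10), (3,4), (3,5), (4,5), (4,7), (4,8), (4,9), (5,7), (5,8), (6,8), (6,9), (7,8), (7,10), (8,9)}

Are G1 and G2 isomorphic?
Yes, isomorphic

The graphs are isomorphic.
One valid mapping φ: V(G1) → V(G2): 0→8, 1→4, 2→1, 3→6, 4→10, 5→7, 6→3, 7→5, 8→2, 9→0, 10→9

Verify φ preserves adjacency — for each edge of G1, its image is an edge of G2:
  (0,1) → (φ(0),φ(1)) = (4,8) ∈ E(G2) ✓
  (0,3) → (φ(0),φ(3)) = (6,8) ∈ E(G2) ✓
  (0,5) → (φ(0),φ(5)) = (7,8) ∈ E(G2) ✓
  (0,7) → (φ(0),φ(7)) = (5,8) ∈ E(G2) ✓
  (0,9) → (φ(0),φ(9)) = (0,8) ∈ E(G2) ✓
  (0,10) → (φ(0),φ(10)) = (8,9) ∈ E(G2) ✓
  (1,5) → (φ(1),φ(5)) = (4,7) ∈ E(G2) ✓
  (1,6) → (φ(1),φ(6)) = (3,4) ∈ E(G2) ✓
  (1,7) → (φ(1),φ(7)) = (4,5) ∈ E(G2) ✓
  (1,9) → (φ(1),φ(9)) = (0,4) ∈ E(G2) ✓
  (1,10) → (φ(1),φ(10)) = (4,9) ∈ E(G2) ✓
  (2,4) → (φ(2),φ(4)) = (1,10) ∈ E(G2) ✓
  (2,5) → (φ(2),φ(5)) = (1,7) ∈ E(G2) ✓
  (2,7) → (φ(2),φ(7)) = (1,5) ∈ E(G2) ✓
  (2,10) → (φ(2),φ(10)) = (1,9) ∈ E(G2) ✓
  (3,8) → (φ(3),φ(8)) = (2,6) ∈ E(G2) ✓
  (3,10) → (φ(3),φ(10)) = (6,9) ∈ E(G2) ✓
  (4,5) → (φ(4),φ(5)) = (7,10) ∈ E(G2) ✓
  (4,8) → (φ(4),φ(8)) = (2,10) ∈ E(G2) ✓
  (4,9) → (φ(4),φ(9)) = (0,10) ∈ E(G2) ✓
  (5,7) → (φ(5),φ(7)) = (5,7) ∈ E(G2) ✓
  (5,8) → (φ(5),φ(8)) = (2,7) ∈ E(G2) ✓
  (5,9) → (φ(5),φ(9)) = (0,7) ∈ E(G2) ✓
  (6,7) → (φ(6),φ(7)) = (3,5) ∈ E(G2) ✓
  (6,8) → (φ(6),φ(8)) = (2,3) ∈ E(G2) ✓
  (7,8) → (φ(7),φ(8)) = (2,5) ∈ E(G2) ✓
  (7,9) → (φ(7),φ(9)) = (0,5) ∈ E(G2) ✓
All 27 edges of G1 map to edges of G2, and |E(G1)| = |E(G2)| = 27, so φ is a bijection on edges as well as vertices. Hence G1 ≅ G2.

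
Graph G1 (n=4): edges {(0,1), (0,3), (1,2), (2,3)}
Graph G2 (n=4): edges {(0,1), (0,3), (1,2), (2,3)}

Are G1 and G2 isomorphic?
Yes, isomorphic

The graphs are isomorphic.
One valid mapping φ: V(G1) → V(G2): 0→3, 1→2, 2→1, 3→0

Verify φ preserves adjacency — for each edge of G1, its image is an edge of G2:
  (0,1) → (φ(0),φ(1)) = (2,3) ∈ E(G2) ✓
  (0,3) → (φ(0),φ(3)) = (0,3) ∈ E(G2) ✓
  (1,2) → (φ(1),φ(2)) = (1,2) ∈ E(G2) ✓
  (2,3) → (φ(2),φ(3)) = (0,1) ∈ E(G2) ✓
All 4 edges of G1 map to edges of G2, and |E(G1)| = |E(G2)| = 4, so φ is a bijection on edges as well as vertices. Hence G1 ≅ G2.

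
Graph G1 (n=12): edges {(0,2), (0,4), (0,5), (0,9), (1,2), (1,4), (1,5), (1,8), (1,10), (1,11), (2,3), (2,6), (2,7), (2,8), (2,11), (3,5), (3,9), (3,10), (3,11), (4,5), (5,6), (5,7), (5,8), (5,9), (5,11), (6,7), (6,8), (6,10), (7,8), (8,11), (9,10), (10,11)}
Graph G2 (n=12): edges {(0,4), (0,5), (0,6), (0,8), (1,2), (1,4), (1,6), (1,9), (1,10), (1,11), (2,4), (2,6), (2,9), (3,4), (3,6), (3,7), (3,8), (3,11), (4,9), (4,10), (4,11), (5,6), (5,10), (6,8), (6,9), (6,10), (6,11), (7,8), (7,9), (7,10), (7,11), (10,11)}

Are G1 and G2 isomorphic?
Yes, isomorphic

The graphs are isomorphic.
One valid mapping φ: V(G1) → V(G2): 0→0, 1→10, 2→4, 3→3, 4→5, 5→6, 6→9, 7→2, 8→1, 9→8, 10→7, 11→11

Verify φ preserves adjacency — for each edge of G1, its image is an edge of G2:
  (0,2) → (φ(0),φ(2)) = (0,4) ∈ E(G2) ✓
  (0,4) → (φ(0),φ(4)) = (0,5) ∈ E(G2) ✓
  (0,5) → (φ(0),φ(5)) = (0,6) ∈ E(G2) ✓
  (0,9) → (φ(0),φ(9)) = (0,8) ∈ E(G2) ✓
  (1,2) → (φ(1),φ(2)) = (4,10) ∈ E(G2) ✓
  (1,4) → (φ(1),φ(4)) = (5,10) ∈ E(G2) ✓
  (1,5) → (φ(1),φ(5)) = (6,10) ∈ E(G2) ✓
  (1,8) → (φ(1),φ(8)) = (1,10) ∈ E(G2) ✓
  (1,10) → (φ(1),φ(10)) = (7,10) ∈ E(G2) ✓
  (1,11) → (φ(1),φ(11)) = (10,11) ∈ E(G2) ✓
  (2,3) → (φ(2),φ(3)) = (3,4) ∈ E(G2) ✓
  (2,6) → (φ(2),φ(6)) = (4,9) ∈ E(G2) ✓
  (2,7) → (φ(2),φ(7)) = (2,4) ∈ E(G2) ✓
  (2,8) → (φ(2),φ(8)) = (1,4) ∈ E(G2) ✓
  (2,11) → (φ(2),φ(11)) = (4,11) ∈ E(G2) ✓
  (3,5) → (φ(3),φ(5)) = (3,6) ∈ E(G2) ✓
  (3,9) → (φ(3),φ(9)) = (3,8) ∈ E(G2) ✓
  (3,10) → (φ(3),φ(10)) = (3,7) ∈ E(G2) ✓
  (3,11) → (φ(3),φ(11)) = (3,11) ∈ E(G2) ✓
  (4,5) → (φ(4),φ(5)) = (5,6) ∈ E(G2) ✓
  (5,6) → (φ(5),φ(6)) = (6,9) ∈ E(G2) ✓
  (5,7) → (φ(5),φ(7)) = (2,6) ∈ E(G2) ✓
  (5,8) → (φ(5),φ(8)) = (1,6) ∈ E(G2) ✓
  (5,9) → (φ(5),φ(9)) = (6,8) ∈ E(G2) ✓
  (5,11) → (φ(5),φ(11)) = (6,11) ∈ E(G2) ✓
  (6,7) → (φ(6),φ(7)) = (2,9) ∈ E(G2) ✓
  (6,8) → (φ(6),φ(8)) = (1,9) ∈ E(G2) ✓
  (6,10) → (φ(6),φ(10)) = (7,9) ∈ E(G2) ✓
  (7,8) → (φ(7),φ(8)) = (1,2) ∈ E(G2) ✓
  (8,11) → (φ(8),φ(11)) = (1,11) ∈ E(G2) ✓
  (9,10) → (φ(9),φ(10)) = (7,8) ∈ E(G2) ✓
  (10,11) → (φ(10),φ(11)) = (7,11) ∈ E(G2) ✓
All 32 edges of G1 map to edges of G2, and |E(G1)| = |E(G2)| = 32, so φ is a bijection on edges as well as vertices. Hence G1 ≅ G2.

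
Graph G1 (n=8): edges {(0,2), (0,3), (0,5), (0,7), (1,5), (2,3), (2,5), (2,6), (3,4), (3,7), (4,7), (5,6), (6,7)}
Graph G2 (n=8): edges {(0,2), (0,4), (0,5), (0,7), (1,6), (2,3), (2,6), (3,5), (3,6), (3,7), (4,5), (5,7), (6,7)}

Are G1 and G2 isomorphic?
Yes, isomorphic

The graphs are isomorphic.
One valid mapping φ: V(G1) → V(G2): 0→7, 1→1, 2→3, 3→5, 4→4, 5→6, 6→2, 7→0

Verify φ preserves adjacency — for each edge of G1, its image is an edge of G2:
  (0,2) → (φ(0),φ(2)) = (3,7) ∈ E(G2) ✓
  (0,3) → (φ(0),φ(3)) = (5,7) ∈ E(G2) ✓
  (0,5) → (φ(0),φ(5)) = (6,7) ∈ E(G2) ✓
  (0,7) → (φ(0),φ(7)) = (0,7) ∈ E(G2) ✓
  (1,5) → (φ(1),φ(5)) = (1,6) ∈ E(G2) ✓
  (2,3) → (φ(2),φ(3)) = (3,5) ∈ E(G2) ✓
  (2,5) → (φ(2),φ(5)) = (3,6) ∈ E(G2) ✓
  (2,6) → (φ(2),φ(6)) = (2,3) ∈ E(G2) ✓
  (3,4) → (φ(3),φ(4)) = (4,5) ∈ E(G2) ✓
  (3,7) → (φ(3),φ(7)) = (0,5) ∈ E(G2) ✓
  (4,7) → (φ(4),φ(7)) = (0,4) ∈ E(G2) ✓
  (5,6) → (φ(5),φ(6)) = (2,6) ∈ E(G2) ✓
  (6,7) → (φ(6),φ(7)) = (0,2) ∈ E(G2) ✓
All 13 edges of G1 map to edges of G2, and |E(G1)| = |E(G2)| = 13, so φ is a bijection on edges as well as vertices. Hence G1 ≅ G2.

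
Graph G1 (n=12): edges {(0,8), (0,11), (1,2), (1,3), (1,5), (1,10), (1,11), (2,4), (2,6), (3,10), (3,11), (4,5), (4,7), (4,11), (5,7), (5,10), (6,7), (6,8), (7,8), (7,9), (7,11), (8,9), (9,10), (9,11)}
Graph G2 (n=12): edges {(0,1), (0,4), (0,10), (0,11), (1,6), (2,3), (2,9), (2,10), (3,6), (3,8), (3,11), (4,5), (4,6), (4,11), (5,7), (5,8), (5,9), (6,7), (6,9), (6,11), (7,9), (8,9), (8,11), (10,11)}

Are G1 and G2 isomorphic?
Yes, isomorphic

The graphs are isomorphic.
One valid mapping φ: V(G1) → V(G2): 0→1, 1→9, 2→2, 3→7, 4→3, 5→8, 6→10, 7→11, 8→0, 9→4, 10→5, 11→6

Verify φ preserves adjacency — for each edge of G1, its image is an edge of G2:
  (0,8) → (φ(0),φ(8)) = (0,1) ∈ E(G2) ✓
  (0,11) → (φ(0),φ(11)) = (1,6) ∈ E(G2) ✓
  (1,2) → (φ(1),φ(2)) = (2,9) ∈ E(G2) ✓
  (1,3) → (φ(1),φ(3)) = (7,9) ∈ E(G2) ✓
  (1,5) → (φ(1),φ(5)) = (8,9) ∈ E(G2) ✓
  (1,10) → (φ(1),φ(10)) = (5,9) ∈ E(G2) ✓
  (1,11) → (φ(1),φ(11)) = (6,9) ∈ E(G2) ✓
  (2,4) → (φ(2),φ(4)) = (2,3) ∈ E(G2) ✓
  (2,6) → (φ(2),φ(6)) = (2,10) ∈ E(G2) ✓
  (3,10) → (φ(3),φ(10)) = (5,7) ∈ E(G2) ✓
  (3,11) → (φ(3),φ(11)) = (6,7) ∈ E(G2) ✓
  (4,5) → (φ(4),φ(5)) = (3,8) ∈ E(G2) ✓
  (4,7) → (φ(4),φ(7)) = (3,11) ∈ E(G2) ✓
  (4,11) → (φ(4),φ(11)) = (3,6) ∈ E(G2) ✓
  (5,7) → (φ(5),φ(7)) = (8,11) ∈ E(G2) ✓
  (5,10) → (φ(5),φ(10)) = (5,8) ∈ E(G2) ✓
  (6,7) → (φ(6),φ(7)) = (10,11) ∈ E(G2) ✓
  (6,8) → (φ(6),φ(8)) = (0,10) ∈ E(G2) ✓
  (7,8) → (φ(7),φ(8)) = (0,11) ∈ E(G2) ✓
  (7,9) → (φ(7),φ(9)) = (4,11) ∈ E(G2) ✓
  (7,11) → (φ(7),φ(11)) = (6,11) ∈ E(G2) ✓
  (8,9) → (φ(8),φ(9)) = (0,4) ∈ E(G2) ✓
  (9,10) → (φ(9),φ(10)) = (4,5) ∈ E(G2) ✓
  (9,11) → (φ(9),φ(11)) = (4,6) ∈ E(G2) ✓
All 24 edges of G1 map to edges of G2, and |E(G1)| = |E(G2)| = 24, so φ is a bijection on edges as well as vertices. Hence G1 ≅ G2.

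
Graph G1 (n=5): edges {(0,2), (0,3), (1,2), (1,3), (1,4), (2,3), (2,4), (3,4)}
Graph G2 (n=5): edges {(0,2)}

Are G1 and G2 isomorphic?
No, not isomorphic

The graphs are NOT isomorphic.

Connected components of G1: 1 component(s) with vertex sets [[0, 1, 2, 3, 4]], sizes [5].
Connected components of G2: 4 component(s) with vertex sets [[1], [3], [4], [0, 2]], sizes [1, 1, 1, 2].
The number of connected components (and the multiset of component sizes) is an isomorphism invariant — an isomorphism maps each component of G1 bijectively onto a component of G2. Since G1 has 1 component(s) and G2 has 4, they cannot be isomorphic.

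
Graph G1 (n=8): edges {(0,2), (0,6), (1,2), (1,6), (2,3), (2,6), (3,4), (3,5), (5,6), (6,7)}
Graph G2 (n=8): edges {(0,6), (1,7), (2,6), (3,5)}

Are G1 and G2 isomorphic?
No, not isomorphic

The graphs are NOT isomorphic.

Connected components of G1: 1 component(s) with vertex sets [[0, 1, 2, 3, 4, 5, 6, 7]], sizes [8].
Connected components of G2: 4 component(s) with vertex sets [[4], [1, 7], [3, 5], [0, 2, 6]], sizes [1, 2, 2, 3].
The number of connected components (and the multiset of component sizes) is an isomorphism invariant — an isomorphism maps each component of G1 bijectively onto a component of G2. Since G1 has 1 component(s) and G2 has 4, they cannot be isomorphic.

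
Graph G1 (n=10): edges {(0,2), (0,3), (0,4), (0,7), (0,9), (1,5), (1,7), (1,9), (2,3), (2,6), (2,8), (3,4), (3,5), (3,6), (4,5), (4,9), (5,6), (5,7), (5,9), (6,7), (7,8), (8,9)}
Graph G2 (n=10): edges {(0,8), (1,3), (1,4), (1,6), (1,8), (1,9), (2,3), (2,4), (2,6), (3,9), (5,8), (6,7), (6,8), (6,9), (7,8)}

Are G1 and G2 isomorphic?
No, not isomorphic

The graphs are NOT isomorphic.

Counting triangles (3-cliques): G1 has 10, G2 has 4.
Triangle count is an isomorphism invariant, so differing triangle counts rule out isomorphism.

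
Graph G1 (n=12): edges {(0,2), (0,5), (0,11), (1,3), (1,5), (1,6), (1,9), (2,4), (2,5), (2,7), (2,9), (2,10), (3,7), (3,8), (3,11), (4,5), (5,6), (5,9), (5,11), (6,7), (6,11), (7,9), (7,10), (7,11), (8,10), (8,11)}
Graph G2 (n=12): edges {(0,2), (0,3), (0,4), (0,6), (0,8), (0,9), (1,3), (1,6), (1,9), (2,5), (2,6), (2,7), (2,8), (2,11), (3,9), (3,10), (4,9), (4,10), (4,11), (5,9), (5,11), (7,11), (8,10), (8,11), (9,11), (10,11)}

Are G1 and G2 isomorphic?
Yes, isomorphic

The graphs are isomorphic.
One valid mapping φ: V(G1) → V(G2): 0→5, 1→10, 2→2, 3→3, 4→7, 5→11, 6→4, 7→0, 8→1, 9→8, 10→6, 11→9

Verify φ preserves adjacency — for each edge of G1, its image is an edge of G2:
  (0,2) → (φ(0),φ(2)) = (2,5) ∈ E(G2) ✓
  (0,5) → (φ(0),φ(5)) = (5,11) ∈ E(G2) ✓
  (0,11) → (φ(0),φ(11)) = (5,9) ∈ E(G2) ✓
  (1,3) → (φ(1),φ(3)) = (3,10) ∈ E(G2) ✓
  (1,5) → (φ(1),φ(5)) = (10,11) ∈ E(G2) ✓
  (1,6) → (φ(1),φ(6)) = (4,10) ∈ E(G2) ✓
  (1,9) → (φ(1),φ(9)) = (8,10) ∈ E(G2) ✓
  (2,4) → (φ(2),φ(4)) = (2,7) ∈ E(G2) ✓
  (2,5) → (φ(2),φ(5)) = (2,11) ∈ E(G2) ✓
  (2,7) → (φ(2),φ(7)) = (0,2) ∈ E(G2) ✓
  (2,9) → (φ(2),φ(9)) = (2,8) ∈ E(G2) ✓
  (2,10) → (φ(2),φ(10)) = (2,6) ∈ E(G2) ✓
  (3,7) → (φ(3),φ(7)) = (0,3) ∈ E(G2) ✓
  (3,8) → (φ(3),φ(8)) = (1,3) ∈ E(G2) ✓
  (3,11) → (φ(3),φ(11)) = (3,9) ∈ E(G2) ✓
  (4,5) → (φ(4),φ(5)) = (7,11) ∈ E(G2) ✓
  (5,6) → (φ(5),φ(6)) = (4,11) ∈ E(G2) ✓
  (5,9) → (φ(5),φ(9)) = (8,11) ∈ E(G2) ✓
  (5,11) → (φ(5),φ(11)) = (9,11) ∈ E(G2) ✓
  (6,7) → (φ(6),φ(7)) = (0,4) ∈ E(G2) ✓
  (6,11) → (φ(6),φ(11)) = (4,9) ∈ E(G2) ✓
  (7,9) → (φ(7),φ(9)) = (0,8) ∈ E(G2) ✓
  (7,10) → (φ(7),φ(10)) = (0,6) ∈ E(G2) ✓
  (7,11) → (φ(7),φ(11)) = (0,9) ∈ E(G2) ✓
  (8,10) → (φ(8),φ(10)) = (1,6) ∈ E(G2) ✓
  (8,11) → (φ(8),φ(11)) = (1,9) ∈ E(G2) ✓
All 26 edges of G1 map to edges of G2, and |E(G1)| = |E(G2)| = 26, so φ is a bijection on edges as well as vertices. Hence G1 ≅ G2.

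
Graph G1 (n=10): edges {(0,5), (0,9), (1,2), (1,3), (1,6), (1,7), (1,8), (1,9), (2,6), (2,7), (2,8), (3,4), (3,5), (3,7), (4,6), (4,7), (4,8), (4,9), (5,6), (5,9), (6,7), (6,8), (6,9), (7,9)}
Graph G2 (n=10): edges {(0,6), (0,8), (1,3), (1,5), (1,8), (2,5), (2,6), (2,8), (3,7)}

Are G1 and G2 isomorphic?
No, not isomorphic

The graphs are NOT isomorphic.

Connected components of G1: 1 component(s) with vertex sets [[0, 1, 2, 3, 4, 5, 6, 7, 8, 9]], sizes [10].
Connected components of G2: 3 component(s) with vertex sets [[4], [9], [0, 1, 2, 3, 5, 6, 7, 8]], sizes [1, 1, 8].
The number of connected components (and the multiset of component sizes) is an isomorphism invariant — an isomorphism maps each component of G1 bijectively onto a component of G2. Since G1 has 1 component(s) and G2 has 3, they cannot be isomorphic.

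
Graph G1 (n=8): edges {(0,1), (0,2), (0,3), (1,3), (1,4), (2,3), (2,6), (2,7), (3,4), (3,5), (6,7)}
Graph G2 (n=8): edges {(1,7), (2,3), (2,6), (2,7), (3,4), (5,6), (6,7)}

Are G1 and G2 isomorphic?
No, not isomorphic

The graphs are NOT isomorphic.

Connected components of G1: 1 component(s) with vertex sets [[0, 1, 2, 3, 4, 5, 6, 7]], sizes [8].
Connected components of G2: 2 component(s) with vertex sets [[0], [1, 2, 3, 4, 5, 6, 7]], sizes [1, 7].
The number of connected components (and the multiset of component sizes) is an isomorphism invariant — an isomorphism maps each component of G1 bijectively onto a component of G2. Since G1 has 1 component(s) and G2 has 2, they cannot be isomorphic.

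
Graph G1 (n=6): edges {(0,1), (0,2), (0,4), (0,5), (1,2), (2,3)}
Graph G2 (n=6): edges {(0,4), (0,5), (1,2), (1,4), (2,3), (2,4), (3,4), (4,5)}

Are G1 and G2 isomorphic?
No, not isomorphic

The graphs are NOT isomorphic.

Counting triangles (3-cliques): G1 has 1, G2 has 3.
Triangle count is an isomorphism invariant, so differing triangle counts rule out isomorphism.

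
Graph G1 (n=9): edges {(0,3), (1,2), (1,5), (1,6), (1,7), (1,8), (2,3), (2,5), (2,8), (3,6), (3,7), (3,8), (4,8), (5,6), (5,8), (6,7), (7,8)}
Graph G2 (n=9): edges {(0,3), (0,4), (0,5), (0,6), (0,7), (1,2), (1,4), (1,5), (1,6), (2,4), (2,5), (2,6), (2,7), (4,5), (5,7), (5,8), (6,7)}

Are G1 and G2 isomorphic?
Yes, isomorphic

The graphs are isomorphic.
One valid mapping φ: V(G1) → V(G2): 0→3, 1→2, 2→4, 3→0, 4→8, 5→1, 6→6, 7→7, 8→5

Verify φ preserves adjacency — for each edge of G1, its image is an edge of G2:
  (0,3) → (φ(0),φ(3)) = (0,3) ∈ E(G2) ✓
  (1,2) → (φ(1),φ(2)) = (2,4) ∈ E(G2) ✓
  (1,5) → (φ(1),φ(5)) = (1,2) ∈ E(G2) ✓
  (1,6) → (φ(1),φ(6)) = (2,6) ∈ E(G2) ✓
  (1,7) → (φ(1),φ(7)) = (2,7) ∈ E(G2) ✓
  (1,8) → (φ(1),φ(8)) = (2,5) ∈ E(G2) ✓
  (2,3) → (φ(2),φ(3)) = (0,4) ∈ E(G2) ✓
  (2,5) → (φ(2),φ(5)) = (1,4) ∈ E(G2) ✓
  (2,8) → (φ(2),φ(8)) = (4,5) ∈ E(G2) ✓
  (3,6) → (φ(3),φ(6)) = (0,6) ∈ E(G2) ✓
  (3,7) → (φ(3),φ(7)) = (0,7) ∈ E(G2) ✓
  (3,8) → (φ(3),φ(8)) = (0,5) ∈ E(G2) ✓
  (4,8) → (φ(4),φ(8)) = (5,8) ∈ E(G2) ✓
  (5,6) → (φ(5),φ(6)) = (1,6) ∈ E(G2) ✓
  (5,8) → (φ(5),φ(8)) = (1,5) ∈ E(G2) ✓
  (6,7) → (φ(6),φ(7)) = (6,7) ∈ E(G2) ✓
  (7,8) → (φ(7),φ(8)) = (5,7) ∈ E(G2) ✓
All 17 edges of G1 map to edges of G2, and |E(G1)| = |E(G2)| = 17, so φ is a bijection on edges as well as vertices. Hence G1 ≅ G2.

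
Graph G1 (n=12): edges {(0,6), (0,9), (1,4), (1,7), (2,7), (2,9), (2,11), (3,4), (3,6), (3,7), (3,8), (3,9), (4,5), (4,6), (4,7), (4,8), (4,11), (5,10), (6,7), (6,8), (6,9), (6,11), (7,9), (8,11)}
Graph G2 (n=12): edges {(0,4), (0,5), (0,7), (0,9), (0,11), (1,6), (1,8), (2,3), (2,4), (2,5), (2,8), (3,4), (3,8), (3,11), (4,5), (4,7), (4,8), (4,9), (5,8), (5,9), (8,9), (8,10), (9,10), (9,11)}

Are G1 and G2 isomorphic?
Yes, isomorphic

The graphs are isomorphic.
One valid mapping φ: V(G1) → V(G2): 0→7, 1→10, 2→11, 3→5, 4→8, 5→1, 6→4, 7→9, 8→2, 9→0, 10→6, 11→3

Verify φ preserves adjacency — for each edge of G1, its image is an edge of G2:
  (0,6) → (φ(0),φ(6)) = (4,7) ∈ E(G2) ✓
  (0,9) → (φ(0),φ(9)) = (0,7) ∈ E(G2) ✓
  (1,4) → (φ(1),φ(4)) = (8,10) ∈ E(G2) ✓
  (1,7) → (φ(1),φ(7)) = (9,10) ∈ E(G2) ✓
  (2,7) → (φ(2),φ(7)) = (9,11) ∈ E(G2) ✓
  (2,9) → (φ(2),φ(9)) = (0,11) ∈ E(G2) ✓
  (2,11) → (φ(2),φ(11)) = (3,11) ∈ E(G2) ✓
  (3,4) → (φ(3),φ(4)) = (5,8) ∈ E(G2) ✓
  (3,6) → (φ(3),φ(6)) = (4,5) ∈ E(G2) ✓
  (3,7) → (φ(3),φ(7)) = (5,9) ∈ E(G2) ✓
  (3,8) → (φ(3),φ(8)) = (2,5) ∈ E(G2) ✓
  (3,9) → (φ(3),φ(9)) = (0,5) ∈ E(G2) ✓
  (4,5) → (φ(4),φ(5)) = (1,8) ∈ E(G2) ✓
  (4,6) → (φ(4),φ(6)) = (4,8) ∈ E(G2) ✓
  (4,7) → (φ(4),φ(7)) = (8,9) ∈ E(G2) ✓
  (4,8) → (φ(4),φ(8)) = (2,8) ∈ E(G2) ✓
  (4,11) → (φ(4),φ(11)) = (3,8) ∈ E(G2) ✓
  (5,10) → (φ(5),φ(10)) = (1,6) ∈ E(G2) ✓
  (6,7) → (φ(6),φ(7)) = (4,9) ∈ E(G2) ✓
  (6,8) → (φ(6),φ(8)) = (2,4) ∈ E(G2) ✓
  (6,9) → (φ(6),φ(9)) = (0,4) ∈ E(G2) ✓
  (6,11) → (φ(6),φ(11)) = (3,4) ∈ E(G2) ✓
  (7,9) → (φ(7),φ(9)) = (0,9) ∈ E(G2) ✓
  (8,11) → (φ(8),φ(11)) = (2,3) ∈ E(G2) ✓
All 24 edges of G1 map to edges of G2, and |E(G1)| = |E(G2)| = 24, so φ is a bijection on edges as well as vertices. Hence G1 ≅ G2.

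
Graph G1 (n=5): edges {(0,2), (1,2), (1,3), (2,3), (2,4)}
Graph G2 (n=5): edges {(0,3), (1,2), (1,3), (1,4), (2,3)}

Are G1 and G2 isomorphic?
No, not isomorphic

The graphs are NOT isomorphic.

Degrees in G1: deg(0)=1, deg(1)=2, deg(2)=4, deg(3)=2, deg(4)=1.
Sorted degree sequence of G1: [4, 2, 2, 1, 1].
Degrees in G2: deg(0)=1, deg(1)=3, deg(2)=2, deg(3)=3, deg(4)=1.
Sorted degree sequence of G2: [3, 3, 2, 1, 1].
The (sorted) degree sequence is an isomorphism invariant, so since G1 and G2 have different degree sequences they cannot be isomorphic.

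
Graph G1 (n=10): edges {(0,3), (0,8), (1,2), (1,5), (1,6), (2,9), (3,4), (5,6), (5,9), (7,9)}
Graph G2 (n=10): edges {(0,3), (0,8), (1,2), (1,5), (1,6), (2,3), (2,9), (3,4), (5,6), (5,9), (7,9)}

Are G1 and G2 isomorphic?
No, not isomorphic

The graphs are NOT isomorphic.

Counting edges: G1 has 10 edge(s); G2 has 11 edge(s).
Edge count is an isomorphism invariant (a bijection on vertices induces a bijection on edges), so differing edge counts rule out isomorphism.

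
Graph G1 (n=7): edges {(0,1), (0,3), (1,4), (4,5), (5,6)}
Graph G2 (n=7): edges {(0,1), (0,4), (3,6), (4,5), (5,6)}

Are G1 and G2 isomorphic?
Yes, isomorphic

The graphs are isomorphic.
One valid mapping φ: V(G1) → V(G2): 0→0, 1→4, 2→2, 3→1, 4→5, 5→6, 6→3

Verify φ preserves adjacency — for each edge of G1, its image is an edge of G2:
  (0,1) → (φ(0),φ(1)) = (0,4) ∈ E(G2) ✓
  (0,3) → (φ(0),φ(3)) = (0,1) ∈ E(G2) ✓
  (1,4) → (φ(1),φ(4)) = (4,5) ∈ E(G2) ✓
  (4,5) → (φ(4),φ(5)) = (5,6) ∈ E(G2) ✓
  (5,6) → (φ(5),φ(6)) = (3,6) ∈ E(G2) ✓
All 5 edges of G1 map to edges of G2, and |E(G1)| = |E(G2)| = 5, so φ is a bijection on edges as well as vertices. Hence G1 ≅ G2.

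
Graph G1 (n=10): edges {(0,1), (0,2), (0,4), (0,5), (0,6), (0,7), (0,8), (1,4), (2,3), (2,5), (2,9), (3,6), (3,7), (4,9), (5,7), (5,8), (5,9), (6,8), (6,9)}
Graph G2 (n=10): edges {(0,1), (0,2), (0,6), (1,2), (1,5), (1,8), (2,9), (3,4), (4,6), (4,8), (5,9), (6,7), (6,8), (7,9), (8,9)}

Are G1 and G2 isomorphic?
No, not isomorphic

The graphs are NOT isomorphic.

Degrees in G1: deg(0)=7, deg(1)=2, deg(2)=4, deg(3)=3, deg(4)=3, deg(5)=5, deg(6)=4, deg(7)=3, deg(8)=3, deg(9)=4.
Sorted degree sequence of G1: [7, 5, 4, 4, 4, 3, 3, 3, 3, 2].
Degrees in G2: deg(0)=3, deg(1)=4, deg(2)=3, deg(3)=1, deg(4)=3, deg(5)=2, deg(6)=4, deg(7)=2, deg(8)=4, deg(9)=4.
Sorted degree sequence of G2: [4, 4, 4, 4, 3, 3, 3, 2, 2, 1].
The (sorted) degree sequence is an isomorphism invariant, so since G1 and G2 have different degree sequences they cannot be isomorphic.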